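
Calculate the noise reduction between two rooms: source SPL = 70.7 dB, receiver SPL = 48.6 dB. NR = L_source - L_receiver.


NR = L_source - L_receiver (difference between source and receiving room levels)
NR = 70.7 - 48.6 = 22.1 dB


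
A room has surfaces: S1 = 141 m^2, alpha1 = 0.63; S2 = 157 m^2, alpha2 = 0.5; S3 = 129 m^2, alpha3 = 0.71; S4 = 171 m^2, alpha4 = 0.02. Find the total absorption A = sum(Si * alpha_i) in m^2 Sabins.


141 * 0.63 = 88.83
157 * 0.5 = 78.5
129 * 0.71 = 91.59
171 * 0.02 = 3.42
A_total = 88.83 + 78.5 + 91.59 + 3.42 = 262.34 m^2


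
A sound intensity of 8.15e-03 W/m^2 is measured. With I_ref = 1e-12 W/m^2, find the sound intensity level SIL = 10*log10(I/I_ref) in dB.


I / I_ref = 8.15e-03 / 1e-12 = 8.15e+09
SIL = 10 * log10(8.15e+09) = 99.112 dB


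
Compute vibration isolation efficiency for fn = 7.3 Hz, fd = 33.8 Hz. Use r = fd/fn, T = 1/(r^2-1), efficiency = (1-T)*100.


r = 33.8 / 7.3 = 4.63014
r^2 - 1 = 4.63014^2 - 1 = 20.4382
T = 1/20.4382 = 0.048928
Efficiency = (1 - 0.048928)*100 = 95.107 %


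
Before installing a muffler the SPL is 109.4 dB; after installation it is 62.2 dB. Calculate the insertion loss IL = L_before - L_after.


Insertion loss = SPL without muffler - SPL with muffler
IL = 109.4 - 62.2 = 47.2 dB


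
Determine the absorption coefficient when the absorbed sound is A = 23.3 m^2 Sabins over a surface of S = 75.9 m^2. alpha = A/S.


Absorption coefficient = absorbed power / incident power
alpha = A / S = 23.3 / 75.9 = 0.30698


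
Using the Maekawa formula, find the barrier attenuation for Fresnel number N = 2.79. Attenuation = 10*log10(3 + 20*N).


3 + 20*N = 3 + 20*2.79 = 58.8
Att = 10*log10(58.8) = 17.694 dB


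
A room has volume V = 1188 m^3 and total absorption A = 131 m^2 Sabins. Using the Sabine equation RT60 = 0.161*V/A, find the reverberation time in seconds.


RT60 = 0.161 * 1188 / 131 = 1.4601 s


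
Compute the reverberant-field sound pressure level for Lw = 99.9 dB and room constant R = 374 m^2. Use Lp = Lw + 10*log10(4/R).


4/R = 4/374 = 0.0106952
Lp = 99.9 + 10*log10(0.0106952) = 80.192 dB


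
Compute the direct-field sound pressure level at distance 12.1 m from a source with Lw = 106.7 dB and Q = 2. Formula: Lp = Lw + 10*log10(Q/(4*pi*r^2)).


4*pi*r^2 = 4*pi*12.1^2 = 1839.84 m^2
Q / (4*pi*r^2) = 2 / 1839.84 = 0.00108705
Lp = 106.7 + 10*log10(0.00108705) = 77.062 dB


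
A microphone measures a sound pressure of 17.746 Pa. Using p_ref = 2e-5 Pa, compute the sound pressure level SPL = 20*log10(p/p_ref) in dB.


p / p_ref = 17.746 / 2e-5 = 887300
SPL = 20 * log10(887300) = 118.96 dB


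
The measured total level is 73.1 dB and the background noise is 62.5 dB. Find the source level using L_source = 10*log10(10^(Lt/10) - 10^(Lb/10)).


10^(73.1/10) = 2.04174e+07
10^(62.5/10) = 1.77828e+06
Difference = 2.04174e+07 - 1.77828e+06 = 1.86391e+07
L_source = 10*log10(1.86391e+07) = 72.704 dB


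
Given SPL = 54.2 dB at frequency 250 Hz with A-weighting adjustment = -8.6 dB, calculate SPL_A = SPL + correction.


A-weighting table: 250 Hz -> -8.6 dB correction
SPL_A = SPL + correction = 54.2 + (-8.6) = 45.6 dBA


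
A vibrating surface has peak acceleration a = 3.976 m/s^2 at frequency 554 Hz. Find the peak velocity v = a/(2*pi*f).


omega = 2*pi*f = 2*pi*554 = 3480.88 rad/s
v = a / omega = 3.976 / 3480.88 = 0.0011422 m/s


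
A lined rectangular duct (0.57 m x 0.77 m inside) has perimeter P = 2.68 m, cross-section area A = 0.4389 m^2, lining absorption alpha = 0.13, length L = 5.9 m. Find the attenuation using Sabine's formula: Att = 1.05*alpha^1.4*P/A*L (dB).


alpha^1.4 = 0.13^1.4 = 0.0574805
Attenuation rate = 1.05 * alpha^1.4 * P / A
= 1.05 * 0.0574805 * 2.68 / 0.4389 = 0.368535 dB/m
Total Att = 0.368535 * 5.9 = 2.1744 dB


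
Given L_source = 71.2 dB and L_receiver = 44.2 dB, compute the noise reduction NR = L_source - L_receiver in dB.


NR = L_source - L_receiver (difference between source and receiving room levels)
NR = 71.2 - 44.2 = 27 dB


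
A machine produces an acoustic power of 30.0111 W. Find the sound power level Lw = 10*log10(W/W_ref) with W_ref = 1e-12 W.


W / W_ref = 30.0111 / 1e-12 = 3.00111e+13
Lw = 10 * log10(3.00111e+13) = 134.77 dB


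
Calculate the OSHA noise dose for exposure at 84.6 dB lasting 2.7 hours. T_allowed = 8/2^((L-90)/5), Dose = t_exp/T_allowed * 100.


T_allowed = 8 / 2^((84.6 - 90)/5) = 16.9123 hr
Dose = 2.7 / 16.9123 * 100 = 15.965 %


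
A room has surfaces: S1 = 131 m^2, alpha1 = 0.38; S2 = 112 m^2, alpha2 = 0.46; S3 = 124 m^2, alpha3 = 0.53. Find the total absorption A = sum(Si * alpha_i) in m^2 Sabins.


131 * 0.38 = 49.78
112 * 0.46 = 51.52
124 * 0.53 = 65.72
A_total = 49.78 + 51.52 + 65.72 = 167.02 m^2


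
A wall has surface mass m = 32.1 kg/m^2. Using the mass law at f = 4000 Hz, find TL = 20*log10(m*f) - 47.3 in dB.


m * f = 32.1 * 4000 = 128400
20*log10(128400) = 102.171 dB
TL = 102.171 - 47.3 = 54.871 dB


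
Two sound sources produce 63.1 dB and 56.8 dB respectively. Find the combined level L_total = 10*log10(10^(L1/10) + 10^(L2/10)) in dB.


10^(63.1/10) = 2.04174e+06
10^(56.8/10) = 478630
Sum = 2.04174e+06 + 478630 = 2.52037e+06
L_total = 10*log10(2.52037e+06) = 64.015 dB


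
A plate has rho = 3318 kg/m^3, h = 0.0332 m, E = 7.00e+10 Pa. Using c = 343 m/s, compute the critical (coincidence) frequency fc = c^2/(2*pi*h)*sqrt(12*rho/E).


12*rho/E = 12*3318/7.00e+10 = 5.688e-07
sqrt(12*rho/E) = sqrt(5.688e-07) = 0.000754188
c^2/(2*pi*h) = 343^2/(2*pi*0.0332) = 563989
fc = 563989 * 0.000754188 = 425.35 Hz


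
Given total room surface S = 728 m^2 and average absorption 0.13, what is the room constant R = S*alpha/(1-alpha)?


R = 728 * 0.13 / (1 - 0.13) = 108.78 m^2


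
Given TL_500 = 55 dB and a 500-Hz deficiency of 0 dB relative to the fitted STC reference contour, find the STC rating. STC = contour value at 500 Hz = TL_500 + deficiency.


By ASTM E413, STC = value of the fitted reference contour at 500 Hz.
Contour value at 500 Hz = TL_500 + deficiency = 55 + 0 = 55
STC = 55


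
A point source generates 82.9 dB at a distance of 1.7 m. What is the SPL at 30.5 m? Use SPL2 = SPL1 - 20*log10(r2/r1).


r2/r1 = 30.5/1.7 = 17.9412
Correction = 20*log10(17.9412) = 25.077 dB
SPL2 = 82.9 - 25.077 = 57.823 dB


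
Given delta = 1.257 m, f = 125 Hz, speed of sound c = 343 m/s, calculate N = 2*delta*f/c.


N = 2*delta*f/c = 2*delta/lambda, where lambda = c/f
lambda = 343 / 125 = 2.744 m
N = 2 * 1.257 / 2.744 = 0.91618


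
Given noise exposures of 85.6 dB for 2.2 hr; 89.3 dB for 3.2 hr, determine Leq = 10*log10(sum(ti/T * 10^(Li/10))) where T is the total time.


T_total = 2.2 + 3.2 = 5.4 hr
(2.2/5.4) * 10^(85.6/10) = 1.47921e+08
(3.2/5.4) * 10^(89.3/10) = 5.04378e+08
Sum = 1.47921e+08 + 5.04378e+08 = 6.52299e+08
Leq = 10*log10(6.52299e+08) = 88.144 dB


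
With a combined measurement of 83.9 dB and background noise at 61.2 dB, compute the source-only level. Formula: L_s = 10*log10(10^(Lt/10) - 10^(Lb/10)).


10^(83.9/10) = 2.45471e+08
10^(61.2/10) = 1.31826e+06
Difference = 2.45471e+08 - 1.31826e+06 = 2.44153e+08
L_source = 10*log10(2.44153e+08) = 83.877 dB


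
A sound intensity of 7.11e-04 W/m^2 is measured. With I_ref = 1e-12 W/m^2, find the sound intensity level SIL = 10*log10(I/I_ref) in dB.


I / I_ref = 7.11e-04 / 1e-12 = 7.11e+08
SIL = 10 * log10(7.11e+08) = 88.519 dB


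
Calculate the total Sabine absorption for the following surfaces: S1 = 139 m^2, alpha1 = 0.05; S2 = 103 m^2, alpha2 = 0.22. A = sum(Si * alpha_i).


139 * 0.05 = 6.95
103 * 0.22 = 22.66
A_total = 6.95 + 22.66 = 29.61 m^2


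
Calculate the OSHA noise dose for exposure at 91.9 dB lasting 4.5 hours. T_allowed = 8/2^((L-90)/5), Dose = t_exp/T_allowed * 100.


T_allowed = 8 / 2^((91.9 - 90)/5) = 6.1475 hr
Dose = 4.5 / 6.1475 * 100 = 73.2 %


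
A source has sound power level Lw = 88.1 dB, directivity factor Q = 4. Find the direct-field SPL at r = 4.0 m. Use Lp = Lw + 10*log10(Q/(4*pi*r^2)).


4*pi*r^2 = 4*pi*4.0^2 = 201.062 m^2
Q / (4*pi*r^2) = 4 / 201.062 = 0.0198944
Lp = 88.1 + 10*log10(0.0198944) = 71.087 dB


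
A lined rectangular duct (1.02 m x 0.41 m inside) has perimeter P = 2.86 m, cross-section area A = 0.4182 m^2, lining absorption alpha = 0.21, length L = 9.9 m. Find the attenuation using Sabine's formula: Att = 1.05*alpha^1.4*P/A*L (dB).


alpha^1.4 = 0.21^1.4 = 0.112488
Attenuation rate = 1.05 * alpha^1.4 * P / A
= 1.05 * 0.112488 * 2.86 / 0.4182 = 0.807751 dB/m
Total Att = 0.807751 * 9.9 = 7.9967 dB


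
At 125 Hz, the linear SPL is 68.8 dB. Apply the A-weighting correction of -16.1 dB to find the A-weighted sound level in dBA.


A-weighting table: 125 Hz -> -16.1 dB correction
SPL_A = SPL + correction = 68.8 + (-16.1) = 52.7 dBA


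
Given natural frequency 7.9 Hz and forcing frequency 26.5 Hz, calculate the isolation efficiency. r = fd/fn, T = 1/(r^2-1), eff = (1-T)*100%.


r = 26.5 / 7.9 = 3.35443
r^2 - 1 = 3.35443^2 - 1 = 10.2522
T = 1/10.2522 = 0.09754
Efficiency = (1 - 0.09754)*100 = 90.246 %


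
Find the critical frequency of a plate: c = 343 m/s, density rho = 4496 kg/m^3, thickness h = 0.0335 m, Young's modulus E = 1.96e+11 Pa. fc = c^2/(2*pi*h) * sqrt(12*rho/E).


12*rho/E = 12*4496/1.96e+11 = 2.75265e-07
sqrt(12*rho/E) = sqrt(2.75265e-07) = 0.000524657
c^2/(2*pi*h) = 343^2/(2*pi*0.0335) = 558938
fc = 558938 * 0.000524657 = 293.25 Hz


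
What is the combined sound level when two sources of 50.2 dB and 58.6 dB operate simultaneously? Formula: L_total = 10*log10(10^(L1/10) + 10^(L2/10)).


10^(50.2/10) = 104713
10^(58.6/10) = 724436
Sum = 104713 + 724436 = 829149
L_total = 10*log10(829149) = 59.186 dB


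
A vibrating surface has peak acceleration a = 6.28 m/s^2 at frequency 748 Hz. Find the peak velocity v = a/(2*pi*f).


omega = 2*pi*f = 2*pi*748 = 4699.82 rad/s
v = a / omega = 6.28 / 4699.82 = 0.0013362 m/s


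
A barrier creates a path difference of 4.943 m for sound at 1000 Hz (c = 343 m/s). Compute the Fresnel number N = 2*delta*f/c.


N = 2*delta*f/c = 2*delta/lambda, where lambda = c/f
lambda = 343 / 1000 = 0.343 m
N = 2 * 4.943 / 0.343 = 28.822


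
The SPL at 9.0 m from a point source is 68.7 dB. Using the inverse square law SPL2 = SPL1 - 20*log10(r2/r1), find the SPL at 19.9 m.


r2/r1 = 19.9/9.0 = 2.21111
Correction = 20*log10(2.21111) = 6.89221 dB
SPL2 = 68.7 - 6.89221 = 61.808 dB


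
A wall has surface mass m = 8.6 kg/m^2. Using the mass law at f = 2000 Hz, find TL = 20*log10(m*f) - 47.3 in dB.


m * f = 8.6 * 2000 = 17200
20*log10(17200) = 84.7106 dB
TL = 84.7106 - 47.3 = 37.411 dB


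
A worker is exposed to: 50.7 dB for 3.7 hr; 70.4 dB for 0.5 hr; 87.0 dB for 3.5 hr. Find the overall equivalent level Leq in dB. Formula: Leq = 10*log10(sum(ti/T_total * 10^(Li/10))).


T_total = 3.7 + 0.5 + 3.5 = 7.7 hr
(3.7/7.7) * 10^(50.7/10) = 56456.1
(0.5/7.7) * 10^(70.4/10) = 711999
(3.5/7.7) * 10^(87.0/10) = 2.27812e+08
Sum = 56456.1 + 711999 + 2.27812e+08 = 2.2858e+08
Leq = 10*log10(2.2858e+08) = 83.59 dB


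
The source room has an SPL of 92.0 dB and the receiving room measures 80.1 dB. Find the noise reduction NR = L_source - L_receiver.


NR = L_source - L_receiver (difference between source and receiving room levels)
NR = 92.0 - 80.1 = 11.9 dB


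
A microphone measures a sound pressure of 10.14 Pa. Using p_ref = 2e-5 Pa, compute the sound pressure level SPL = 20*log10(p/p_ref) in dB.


p / p_ref = 10.14 / 2e-5 = 507000
SPL = 20 * log10(507000) = 114.1 dB


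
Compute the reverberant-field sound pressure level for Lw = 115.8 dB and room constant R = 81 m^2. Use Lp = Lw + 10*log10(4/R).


4/R = 4/81 = 0.0493827
Lp = 115.8 + 10*log10(0.0493827) = 102.74 dB


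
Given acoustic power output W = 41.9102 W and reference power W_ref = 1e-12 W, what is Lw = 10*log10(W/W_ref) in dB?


W / W_ref = 41.9102 / 1e-12 = 4.19102e+13
Lw = 10 * log10(4.19102e+13) = 136.22 dB


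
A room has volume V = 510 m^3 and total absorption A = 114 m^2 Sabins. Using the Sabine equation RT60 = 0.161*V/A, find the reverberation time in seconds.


RT60 = 0.161 * 510 / 114 = 0.72026 s


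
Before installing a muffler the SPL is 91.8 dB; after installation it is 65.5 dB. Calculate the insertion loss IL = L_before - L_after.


Insertion loss = SPL without muffler - SPL with muffler
IL = 91.8 - 65.5 = 26.3 dB


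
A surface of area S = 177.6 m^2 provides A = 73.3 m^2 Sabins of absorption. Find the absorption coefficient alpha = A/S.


Absorption coefficient = absorbed power / incident power
alpha = A / S = 73.3 / 177.6 = 0.41273


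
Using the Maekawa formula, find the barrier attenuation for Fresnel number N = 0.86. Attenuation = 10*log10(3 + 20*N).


3 + 20*N = 3 + 20*0.86 = 20.2
Att = 10*log10(20.2) = 13.054 dB


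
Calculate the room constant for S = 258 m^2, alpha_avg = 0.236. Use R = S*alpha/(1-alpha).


R = 258 * 0.236 / (1 - 0.236) = 79.696 m^2


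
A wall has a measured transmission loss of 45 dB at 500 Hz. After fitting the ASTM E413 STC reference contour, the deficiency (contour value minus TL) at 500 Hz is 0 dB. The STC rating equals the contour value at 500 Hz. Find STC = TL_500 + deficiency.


By ASTM E413, STC = value of the fitted reference contour at 500 Hz.
Contour value at 500 Hz = TL_500 + deficiency = 45 + 0 = 45
STC = 45


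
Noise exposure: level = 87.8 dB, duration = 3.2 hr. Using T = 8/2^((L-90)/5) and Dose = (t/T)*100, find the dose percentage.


T_allowed = 8 / 2^((87.8 - 90)/5) = 10.8528 hr
Dose = 3.2 / 10.8528 * 100 = 29.485 %


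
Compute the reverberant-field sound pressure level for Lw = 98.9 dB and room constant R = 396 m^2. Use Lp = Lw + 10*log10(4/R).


4/R = 4/396 = 0.010101
Lp = 98.9 + 10*log10(0.010101) = 78.944 dB


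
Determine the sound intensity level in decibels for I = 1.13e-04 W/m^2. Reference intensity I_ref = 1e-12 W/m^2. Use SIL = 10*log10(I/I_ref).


I / I_ref = 1.13e-04 / 1e-12 = 1.13e+08
SIL = 10 * log10(1.13e+08) = 80.531 dB


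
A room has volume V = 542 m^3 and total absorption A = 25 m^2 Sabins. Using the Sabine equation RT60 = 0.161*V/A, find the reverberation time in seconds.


RT60 = 0.161 * 542 / 25 = 3.4905 s


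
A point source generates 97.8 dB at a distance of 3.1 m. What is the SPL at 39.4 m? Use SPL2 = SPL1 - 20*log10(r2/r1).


r2/r1 = 39.4/3.1 = 12.7097
Correction = 20*log10(12.7097) = 22.0827 dB
SPL2 = 97.8 - 22.0827 = 75.717 dB


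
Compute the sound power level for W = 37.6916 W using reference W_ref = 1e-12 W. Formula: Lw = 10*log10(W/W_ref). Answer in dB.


W / W_ref = 37.6916 / 1e-12 = 3.76916e+13
Lw = 10 * log10(3.76916e+13) = 135.76 dB


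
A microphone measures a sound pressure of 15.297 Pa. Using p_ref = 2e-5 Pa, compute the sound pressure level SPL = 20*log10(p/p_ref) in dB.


p / p_ref = 15.297 / 2e-5 = 764850
SPL = 20 * log10(764850) = 117.67 dB


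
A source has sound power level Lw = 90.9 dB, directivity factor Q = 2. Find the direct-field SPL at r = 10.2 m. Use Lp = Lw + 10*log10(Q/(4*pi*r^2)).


4*pi*r^2 = 4*pi*10.2^2 = 1307.41 m^2
Q / (4*pi*r^2) = 2 / 1307.41 = 0.00152974
Lp = 90.9 + 10*log10(0.00152974) = 62.746 dB


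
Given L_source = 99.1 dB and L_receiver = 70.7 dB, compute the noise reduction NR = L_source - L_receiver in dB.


NR = L_source - L_receiver (difference between source and receiving room levels)
NR = 99.1 - 70.7 = 28.4 dB


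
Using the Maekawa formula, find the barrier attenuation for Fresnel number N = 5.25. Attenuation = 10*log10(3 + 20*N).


3 + 20*N = 3 + 20*5.25 = 108
Att = 10*log10(108) = 20.334 dB


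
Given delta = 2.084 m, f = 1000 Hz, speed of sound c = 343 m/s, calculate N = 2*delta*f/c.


N = 2*delta*f/c = 2*delta/lambda, where lambda = c/f
lambda = 343 / 1000 = 0.343 m
N = 2 * 2.084 / 0.343 = 12.152


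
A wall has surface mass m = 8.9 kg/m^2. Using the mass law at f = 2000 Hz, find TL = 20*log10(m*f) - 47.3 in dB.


m * f = 8.9 * 2000 = 17800
20*log10(17800) = 85.0084 dB
TL = 85.0084 - 47.3 = 37.708 dB


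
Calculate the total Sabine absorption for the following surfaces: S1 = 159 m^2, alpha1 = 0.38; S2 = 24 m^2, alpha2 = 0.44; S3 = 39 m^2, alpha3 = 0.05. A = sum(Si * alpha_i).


159 * 0.38 = 60.42
24 * 0.44 = 10.56
39 * 0.05 = 1.95
A_total = 60.42 + 10.56 + 1.95 = 72.93 m^2


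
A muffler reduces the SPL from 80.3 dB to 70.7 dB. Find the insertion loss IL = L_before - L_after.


Insertion loss = SPL without muffler - SPL with muffler
IL = 80.3 - 70.7 = 9.6 dB


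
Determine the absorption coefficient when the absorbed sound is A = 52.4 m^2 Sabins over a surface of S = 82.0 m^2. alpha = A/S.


Absorption coefficient = absorbed power / incident power
alpha = A / S = 52.4 / 82.0 = 0.63902


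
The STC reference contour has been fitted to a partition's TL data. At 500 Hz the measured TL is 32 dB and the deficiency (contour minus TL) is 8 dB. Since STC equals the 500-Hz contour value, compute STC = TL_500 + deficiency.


By ASTM E413, STC = value of the fitted reference contour at 500 Hz.
Contour value at 500 Hz = TL_500 + deficiency = 32 + 8 = 40
STC = 40


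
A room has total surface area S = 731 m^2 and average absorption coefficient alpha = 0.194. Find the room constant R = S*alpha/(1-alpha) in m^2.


R = 731 * 0.194 / (1 - 0.194) = 175.95 m^2


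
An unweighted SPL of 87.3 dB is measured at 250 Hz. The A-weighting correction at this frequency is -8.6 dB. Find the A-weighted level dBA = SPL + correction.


A-weighting table: 250 Hz -> -8.6 dB correction
SPL_A = SPL + correction = 87.3 + (-8.6) = 78.7 dBA


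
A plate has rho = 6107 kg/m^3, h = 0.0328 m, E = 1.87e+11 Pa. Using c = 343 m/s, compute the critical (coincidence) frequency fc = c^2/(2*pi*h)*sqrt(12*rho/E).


12*rho/E = 12*6107/1.87e+11 = 3.91893e-07
sqrt(12*rho/E) = sqrt(3.91893e-07) = 0.000626014
c^2/(2*pi*h) = 343^2/(2*pi*0.0328) = 570866
fc = 570866 * 0.000626014 = 357.37 Hz


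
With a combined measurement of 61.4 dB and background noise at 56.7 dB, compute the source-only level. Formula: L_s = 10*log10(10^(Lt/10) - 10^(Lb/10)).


10^(61.4/10) = 1.38038e+06
10^(56.7/10) = 467735
Difference = 1.38038e+06 - 467735 = 912645
L_source = 10*log10(912645) = 59.603 dB


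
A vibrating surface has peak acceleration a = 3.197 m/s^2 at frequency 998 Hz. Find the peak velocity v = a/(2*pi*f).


omega = 2*pi*f = 2*pi*998 = 6270.62 rad/s
v = a / omega = 3.197 / 6270.62 = 0.00050984 m/s


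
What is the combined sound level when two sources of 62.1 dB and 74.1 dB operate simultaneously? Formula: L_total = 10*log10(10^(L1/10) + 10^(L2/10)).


10^(62.1/10) = 1.62181e+06
10^(74.1/10) = 2.5704e+07
Sum = 1.62181e+06 + 2.5704e+07 = 2.73258e+07
L_total = 10*log10(2.73258e+07) = 74.366 dB


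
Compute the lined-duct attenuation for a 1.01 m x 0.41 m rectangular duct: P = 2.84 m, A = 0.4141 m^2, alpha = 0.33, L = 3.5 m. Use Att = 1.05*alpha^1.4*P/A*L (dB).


alpha^1.4 = 0.33^1.4 = 0.211797
Attenuation rate = 1.05 * alpha^1.4 * P / A
= 1.05 * 0.211797 * 2.84 / 0.4141 = 1.52518 dB/m
Total Att = 1.52518 * 3.5 = 5.3381 dB


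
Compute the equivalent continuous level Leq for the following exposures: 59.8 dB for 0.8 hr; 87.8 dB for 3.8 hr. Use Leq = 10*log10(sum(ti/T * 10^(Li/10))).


T_total = 0.8 + 3.8 = 4.6 hr
(0.8/4.6) * 10^(59.8/10) = 166086
(3.8/4.6) * 10^(87.8/10) = 4.97767e+08
Sum = 166086 + 4.97767e+08 = 4.97933e+08
Leq = 10*log10(4.97933e+08) = 86.972 dB


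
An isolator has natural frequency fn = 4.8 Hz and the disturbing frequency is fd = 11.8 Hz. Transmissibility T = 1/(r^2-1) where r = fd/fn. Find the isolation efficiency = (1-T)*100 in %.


r = 11.8 / 4.8 = 2.45833
r^2 - 1 = 2.45833^2 - 1 = 5.04339
T = 1/5.04339 = 0.198279
Efficiency = (1 - 0.198279)*100 = 80.172 %


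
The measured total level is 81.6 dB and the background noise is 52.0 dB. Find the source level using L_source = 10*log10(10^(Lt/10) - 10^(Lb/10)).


10^(81.6/10) = 1.44544e+08
10^(52.0/10) = 158489
Difference = 1.44544e+08 - 158489 = 1.44386e+08
L_source = 10*log10(1.44386e+08) = 81.595 dB


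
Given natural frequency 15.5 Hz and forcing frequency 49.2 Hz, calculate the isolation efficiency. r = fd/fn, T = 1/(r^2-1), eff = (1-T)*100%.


r = 49.2 / 15.5 = 3.17419
r^2 - 1 = 3.17419^2 - 1 = 9.07548
T = 1/9.07548 = 0.110187
Efficiency = (1 - 0.110187)*100 = 88.981 %


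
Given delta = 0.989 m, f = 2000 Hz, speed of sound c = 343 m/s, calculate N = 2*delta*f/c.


N = 2*delta*f/c = 2*delta/lambda, where lambda = c/f
lambda = 343 / 2000 = 0.1715 m
N = 2 * 0.989 / 0.1715 = 11.534


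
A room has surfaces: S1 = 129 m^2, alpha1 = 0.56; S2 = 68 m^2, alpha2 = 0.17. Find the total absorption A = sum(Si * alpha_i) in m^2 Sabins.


129 * 0.56 = 72.24
68 * 0.17 = 11.56
A_total = 72.24 + 11.56 = 83.8 m^2


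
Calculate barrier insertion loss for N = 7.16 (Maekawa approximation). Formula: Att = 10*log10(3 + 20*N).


3 + 20*N = 3 + 20*7.16 = 146.2
Att = 10*log10(146.2) = 21.649 dB


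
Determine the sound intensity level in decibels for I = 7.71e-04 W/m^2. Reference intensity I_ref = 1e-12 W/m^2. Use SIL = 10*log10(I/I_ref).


I / I_ref = 7.71e-04 / 1e-12 = 7.71e+08
SIL = 10 * log10(7.71e+08) = 88.871 dB


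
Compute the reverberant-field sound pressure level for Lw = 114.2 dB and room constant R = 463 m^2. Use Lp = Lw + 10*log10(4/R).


4/R = 4/463 = 0.00863931
Lp = 114.2 + 10*log10(0.00863931) = 93.565 dB


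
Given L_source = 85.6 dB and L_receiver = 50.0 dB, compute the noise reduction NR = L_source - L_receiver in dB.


NR = L_source - L_receiver (difference between source and receiving room levels)
NR = 85.6 - 50.0 = 35.6 dB


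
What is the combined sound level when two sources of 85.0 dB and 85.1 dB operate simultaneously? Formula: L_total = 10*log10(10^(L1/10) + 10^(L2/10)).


10^(85.0/10) = 3.16228e+08
10^(85.1/10) = 3.23594e+08
Sum = 3.16228e+08 + 3.23594e+08 = 6.39822e+08
L_total = 10*log10(6.39822e+08) = 88.061 dB


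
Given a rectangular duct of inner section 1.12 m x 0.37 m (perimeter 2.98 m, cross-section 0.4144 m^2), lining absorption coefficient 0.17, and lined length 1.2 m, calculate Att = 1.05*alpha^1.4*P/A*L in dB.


alpha^1.4 = 0.17^1.4 = 0.0836813
Attenuation rate = 1.05 * alpha^1.4 * P / A
= 1.05 * 0.0836813 * 2.98 / 0.4144 = 0.63185 dB/m
Total Att = 0.63185 * 1.2 = 0.75822 dB


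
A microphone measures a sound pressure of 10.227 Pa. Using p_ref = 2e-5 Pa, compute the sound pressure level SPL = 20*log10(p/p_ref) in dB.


p / p_ref = 10.227 / 2e-5 = 511350
SPL = 20 * log10(511350) = 114.17 dB


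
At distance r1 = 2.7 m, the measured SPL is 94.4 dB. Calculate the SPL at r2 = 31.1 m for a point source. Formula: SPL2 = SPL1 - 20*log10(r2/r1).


r2/r1 = 31.1/2.7 = 11.5185
Correction = 20*log10(11.5185) = 21.2279 dB
SPL2 = 94.4 - 21.2279 = 73.172 dB


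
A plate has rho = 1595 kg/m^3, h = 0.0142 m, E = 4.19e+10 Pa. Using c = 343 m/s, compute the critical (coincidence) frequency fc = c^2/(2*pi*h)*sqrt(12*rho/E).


12*rho/E = 12*1595/4.19e+10 = 4.56802e-07
sqrt(12*rho/E) = sqrt(4.56802e-07) = 0.000675871
c^2/(2*pi*h) = 343^2/(2*pi*0.0142) = 1.31862e+06
fc = 1.31862e+06 * 0.000675871 = 891.22 Hz


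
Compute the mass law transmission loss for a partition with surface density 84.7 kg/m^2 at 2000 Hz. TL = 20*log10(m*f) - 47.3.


m * f = 84.7 * 2000 = 169400
20*log10(169400) = 104.578 dB
TL = 104.578 - 47.3 = 57.278 dB


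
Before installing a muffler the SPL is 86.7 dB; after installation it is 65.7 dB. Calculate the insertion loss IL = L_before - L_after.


Insertion loss = SPL without muffler - SPL with muffler
IL = 86.7 - 65.7 = 21 dB


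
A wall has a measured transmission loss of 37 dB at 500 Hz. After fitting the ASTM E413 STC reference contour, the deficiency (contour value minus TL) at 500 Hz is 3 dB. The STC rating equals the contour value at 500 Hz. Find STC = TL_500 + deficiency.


By ASTM E413, STC = value of the fitted reference contour at 500 Hz.
Contour value at 500 Hz = TL_500 + deficiency = 37 + 3 = 40
STC = 40


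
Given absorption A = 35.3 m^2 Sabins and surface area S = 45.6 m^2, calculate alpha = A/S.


Absorption coefficient = absorbed power / incident power
alpha = A / S = 35.3 / 45.6 = 0.77412


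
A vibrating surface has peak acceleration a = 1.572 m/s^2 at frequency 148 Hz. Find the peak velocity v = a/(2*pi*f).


omega = 2*pi*f = 2*pi*148 = 929.911 rad/s
v = a / omega = 1.572 / 929.911 = 0.0016905 m/s


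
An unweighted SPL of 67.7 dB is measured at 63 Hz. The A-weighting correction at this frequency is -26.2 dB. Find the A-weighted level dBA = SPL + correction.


A-weighting table: 63 Hz -> -26.2 dB correction
SPL_A = SPL + correction = 67.7 + (-26.2) = 41.5 dBA


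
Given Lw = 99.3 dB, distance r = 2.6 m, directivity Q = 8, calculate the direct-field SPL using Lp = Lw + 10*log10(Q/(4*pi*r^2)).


4*pi*r^2 = 4*pi*2.6^2 = 84.9487 m^2
Q / (4*pi*r^2) = 8 / 84.9487 = 0.0941745
Lp = 99.3 + 10*log10(0.0941745) = 89.039 dB


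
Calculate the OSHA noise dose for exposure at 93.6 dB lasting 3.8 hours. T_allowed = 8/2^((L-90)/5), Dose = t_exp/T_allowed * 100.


T_allowed = 8 / 2^((93.6 - 90)/5) = 4.85678 hr
Dose = 3.8 / 4.85678 * 100 = 78.241 %


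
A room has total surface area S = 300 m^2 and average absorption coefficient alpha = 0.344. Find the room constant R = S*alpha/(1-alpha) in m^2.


R = 300 * 0.344 / (1 - 0.344) = 157.32 m^2


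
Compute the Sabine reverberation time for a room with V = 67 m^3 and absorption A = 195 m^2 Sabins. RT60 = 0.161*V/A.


RT60 = 0.161 * 67 / 195 = 0.055318 s


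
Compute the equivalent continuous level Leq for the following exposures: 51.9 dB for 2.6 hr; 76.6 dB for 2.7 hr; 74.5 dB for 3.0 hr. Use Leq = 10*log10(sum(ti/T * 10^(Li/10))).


T_total = 2.6 + 2.7 + 3.0 = 8.3 hr
(2.6/8.3) * 10^(51.9/10) = 48517.1
(2.7/8.3) * 10^(76.6/10) = 1.48691e+07
(3.0/8.3) * 10^(74.5/10) = 1.01869e+07
Sum = 48517.1 + 1.48691e+07 + 1.01869e+07 = 2.51045e+07
Leq = 10*log10(2.51045e+07) = 73.998 dB


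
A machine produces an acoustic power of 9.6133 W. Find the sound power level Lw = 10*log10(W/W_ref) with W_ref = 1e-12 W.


W / W_ref = 9.6133 / 1e-12 = 9.6133e+12
Lw = 10 * log10(9.6133e+12) = 129.83 dB


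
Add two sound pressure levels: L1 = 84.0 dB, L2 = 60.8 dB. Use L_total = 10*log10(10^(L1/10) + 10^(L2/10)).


10^(84.0/10) = 2.51189e+08
10^(60.8/10) = 1.20226e+06
Sum = 2.51189e+08 + 1.20226e+06 = 2.52391e+08
L_total = 10*log10(2.52391e+08) = 84.021 dB


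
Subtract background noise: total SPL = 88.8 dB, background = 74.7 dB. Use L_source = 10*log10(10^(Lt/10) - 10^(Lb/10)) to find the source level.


10^(88.8/10) = 7.58578e+08
10^(74.7/10) = 2.95121e+07
Difference = 7.58578e+08 - 2.95121e+07 = 7.29066e+08
L_source = 10*log10(7.29066e+08) = 88.628 dB


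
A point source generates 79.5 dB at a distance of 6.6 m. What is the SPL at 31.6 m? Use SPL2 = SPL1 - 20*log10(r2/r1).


r2/r1 = 31.6/6.6 = 4.78788
Correction = 20*log10(4.78788) = 13.6029 dB
SPL2 = 79.5 - 13.6029 = 65.897 dB


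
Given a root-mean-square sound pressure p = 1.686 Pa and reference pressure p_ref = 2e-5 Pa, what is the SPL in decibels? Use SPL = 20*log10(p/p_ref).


p / p_ref = 1.686 / 2e-5 = 84300
SPL = 20 * log10(84300) = 98.517 dB


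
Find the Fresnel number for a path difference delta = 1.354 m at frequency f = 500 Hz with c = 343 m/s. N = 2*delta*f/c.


N = 2*delta*f/c = 2*delta/lambda, where lambda = c/f
lambda = 343 / 500 = 0.686 m
N = 2 * 1.354 / 0.686 = 3.9475


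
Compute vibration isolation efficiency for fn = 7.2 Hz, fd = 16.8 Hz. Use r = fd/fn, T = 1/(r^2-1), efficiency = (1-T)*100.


r = 16.8 / 7.2 = 2.33333
r^2 - 1 = 2.33333^2 - 1 = 4.44443
T = 1/4.44443 = 0.225001
Efficiency = (1 - 0.225001)*100 = 77.5 %


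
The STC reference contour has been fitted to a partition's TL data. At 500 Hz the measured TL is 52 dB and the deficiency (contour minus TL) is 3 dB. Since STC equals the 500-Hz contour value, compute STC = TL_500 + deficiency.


By ASTM E413, STC = value of the fitted reference contour at 500 Hz.
Contour value at 500 Hz = TL_500 + deficiency = 52 + 3 = 55
STC = 55


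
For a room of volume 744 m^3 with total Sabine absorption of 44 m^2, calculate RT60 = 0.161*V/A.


RT60 = 0.161 * 744 / 44 = 2.7224 s


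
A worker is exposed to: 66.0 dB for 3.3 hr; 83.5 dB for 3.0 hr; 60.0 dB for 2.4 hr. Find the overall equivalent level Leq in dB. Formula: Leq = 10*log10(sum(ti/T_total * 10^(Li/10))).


T_total = 3.3 + 3.0 + 2.4 = 8.7 hr
(3.3/8.7) * 10^(66.0/10) = 1.51006e+06
(3.0/8.7) * 10^(83.5/10) = 7.71973e+07
(2.4/8.7) * 10^(60.0/10) = 275862
Sum = 1.51006e+06 + 7.71973e+07 + 275862 = 7.89832e+07
Leq = 10*log10(7.89832e+07) = 78.975 dB


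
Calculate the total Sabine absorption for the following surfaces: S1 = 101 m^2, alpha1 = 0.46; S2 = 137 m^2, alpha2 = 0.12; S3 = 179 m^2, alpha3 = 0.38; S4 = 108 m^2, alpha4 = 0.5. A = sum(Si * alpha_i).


101 * 0.46 = 46.46
137 * 0.12 = 16.44
179 * 0.38 = 68.02
108 * 0.5 = 54
A_total = 46.46 + 16.44 + 68.02 + 54 = 184.92 m^2


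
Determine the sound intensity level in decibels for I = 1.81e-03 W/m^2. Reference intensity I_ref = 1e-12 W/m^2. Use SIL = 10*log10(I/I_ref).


I / I_ref = 1.81e-03 / 1e-12 = 1.81e+09
SIL = 10 * log10(1.81e+09) = 92.577 dB


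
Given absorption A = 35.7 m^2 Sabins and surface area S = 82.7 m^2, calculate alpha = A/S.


Absorption coefficient = absorbed power / incident power
alpha = A / S = 35.7 / 82.7 = 0.43168


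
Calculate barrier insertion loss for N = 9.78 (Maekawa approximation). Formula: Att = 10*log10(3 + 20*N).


3 + 20*N = 3 + 20*9.78 = 198.6
Att = 10*log10(198.6) = 22.98 dB


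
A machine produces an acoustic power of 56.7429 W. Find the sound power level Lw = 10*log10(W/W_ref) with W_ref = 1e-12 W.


W / W_ref = 56.7429 / 1e-12 = 5.67429e+13
Lw = 10 * log10(5.67429e+13) = 137.54 dB


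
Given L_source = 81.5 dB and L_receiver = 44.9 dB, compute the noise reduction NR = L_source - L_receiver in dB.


NR = L_source - L_receiver (difference between source and receiving room levels)
NR = 81.5 - 44.9 = 36.6 dB


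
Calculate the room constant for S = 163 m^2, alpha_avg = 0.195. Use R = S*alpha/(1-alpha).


R = 163 * 0.195 / (1 - 0.195) = 39.484 m^2


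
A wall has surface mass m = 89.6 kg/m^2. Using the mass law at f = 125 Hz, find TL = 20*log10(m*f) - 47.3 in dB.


m * f = 89.6 * 125 = 11200
20*log10(11200) = 80.9844 dB
TL = 80.9844 - 47.3 = 33.684 dB


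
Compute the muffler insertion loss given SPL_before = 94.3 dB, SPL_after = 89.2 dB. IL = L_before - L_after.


Insertion loss = SPL without muffler - SPL with muffler
IL = 94.3 - 89.2 = 5.1 dB


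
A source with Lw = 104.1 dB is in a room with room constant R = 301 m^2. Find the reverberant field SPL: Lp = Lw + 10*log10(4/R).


4/R = 4/301 = 0.013289
Lp = 104.1 + 10*log10(0.013289) = 85.335 dB


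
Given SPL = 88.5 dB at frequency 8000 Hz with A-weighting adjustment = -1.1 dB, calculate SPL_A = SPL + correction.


A-weighting table: 8000 Hz -> -1.1 dB correction
SPL_A = SPL + correction = 88.5 + (-1.1) = 87.4 dBA


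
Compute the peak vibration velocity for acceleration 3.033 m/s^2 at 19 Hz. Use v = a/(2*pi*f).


omega = 2*pi*f = 2*pi*19 = 119.381 rad/s
v = a / omega = 3.033 / 119.381 = 0.025406 m/s


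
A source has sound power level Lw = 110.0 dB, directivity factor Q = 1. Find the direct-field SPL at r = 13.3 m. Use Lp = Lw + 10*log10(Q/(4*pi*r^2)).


4*pi*r^2 = 4*pi*13.3^2 = 2222.87 m^2
Q / (4*pi*r^2) = 1 / 2222.87 = 0.000449869
Lp = 110.0 + 10*log10(0.000449869) = 76.531 dB


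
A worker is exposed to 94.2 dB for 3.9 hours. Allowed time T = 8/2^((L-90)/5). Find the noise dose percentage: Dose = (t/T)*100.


T_allowed = 8 / 2^((94.2 - 90)/5) = 4.46915 hr
Dose = 3.9 / 4.46915 * 100 = 87.265 %


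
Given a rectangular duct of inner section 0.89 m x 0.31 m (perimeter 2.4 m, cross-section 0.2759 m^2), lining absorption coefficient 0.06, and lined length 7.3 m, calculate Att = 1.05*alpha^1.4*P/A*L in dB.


alpha^1.4 = 0.06^1.4 = 0.0194721
Attenuation rate = 1.05 * alpha^1.4 * P / A
= 1.05 * 0.0194721 * 2.4 / 0.2759 = 0.177853 dB/m
Total Att = 0.177853 * 7.3 = 1.2983 dB


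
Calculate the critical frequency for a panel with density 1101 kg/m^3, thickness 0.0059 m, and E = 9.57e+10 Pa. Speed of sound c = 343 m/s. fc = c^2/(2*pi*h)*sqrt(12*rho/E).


12*rho/E = 12*1101/9.57e+10 = 1.38056e-07
sqrt(12*rho/E) = sqrt(1.38056e-07) = 0.000371559
c^2/(2*pi*h) = 343^2/(2*pi*0.0059) = 3.17363e+06
fc = 3.17363e+06 * 0.000371559 = 1179.2 Hz


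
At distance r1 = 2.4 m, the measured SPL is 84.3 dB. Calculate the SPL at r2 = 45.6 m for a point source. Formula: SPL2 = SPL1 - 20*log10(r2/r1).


r2/r1 = 45.6/2.4 = 19
Correction = 20*log10(19) = 25.5751 dB
SPL2 = 84.3 - 25.5751 = 58.725 dB


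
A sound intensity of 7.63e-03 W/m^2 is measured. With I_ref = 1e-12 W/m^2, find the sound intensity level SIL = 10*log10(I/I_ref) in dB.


I / I_ref = 7.63e-03 / 1e-12 = 7.63e+09
SIL = 10 * log10(7.63e+09) = 98.825 dB


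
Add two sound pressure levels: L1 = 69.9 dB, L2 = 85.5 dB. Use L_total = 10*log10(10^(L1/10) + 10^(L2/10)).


10^(69.9/10) = 9.77237e+06
10^(85.5/10) = 3.54813e+08
Sum = 9.77237e+06 + 3.54813e+08 = 3.64585e+08
L_total = 10*log10(3.64585e+08) = 85.618 dB


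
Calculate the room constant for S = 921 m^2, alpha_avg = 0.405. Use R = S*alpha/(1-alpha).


R = 921 * 0.405 / (1 - 0.405) = 626.9 m^2


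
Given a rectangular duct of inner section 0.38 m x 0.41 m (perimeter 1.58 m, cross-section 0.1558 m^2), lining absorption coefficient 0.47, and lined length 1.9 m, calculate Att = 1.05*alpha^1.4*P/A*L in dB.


alpha^1.4 = 0.47^1.4 = 0.347486
Attenuation rate = 1.05 * alpha^1.4 * P / A
= 1.05 * 0.347486 * 1.58 / 0.1558 = 3.70012 dB/m
Total Att = 3.70012 * 1.9 = 7.0302 dB


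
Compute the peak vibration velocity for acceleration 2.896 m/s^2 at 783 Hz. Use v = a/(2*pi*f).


omega = 2*pi*f = 2*pi*783 = 4919.73 rad/s
v = a / omega = 2.896 / 4919.73 = 0.00058865 m/s


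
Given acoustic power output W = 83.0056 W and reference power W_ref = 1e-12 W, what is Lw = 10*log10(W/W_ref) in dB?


W / W_ref = 83.0056 / 1e-12 = 8.30056e+13
Lw = 10 * log10(8.30056e+13) = 139.19 dB


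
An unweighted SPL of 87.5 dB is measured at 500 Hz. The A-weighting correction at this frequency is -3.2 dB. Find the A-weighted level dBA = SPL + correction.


A-weighting table: 500 Hz -> -3.2 dB correction
SPL_A = SPL + correction = 87.5 + (-3.2) = 84.3 dBA


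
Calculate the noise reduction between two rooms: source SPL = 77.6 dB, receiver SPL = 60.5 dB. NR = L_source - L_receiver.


NR = L_source - L_receiver (difference between source and receiving room levels)
NR = 77.6 - 60.5 = 17.1 dB


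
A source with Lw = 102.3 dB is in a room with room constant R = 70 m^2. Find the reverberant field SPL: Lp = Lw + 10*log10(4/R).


4/R = 4/70 = 0.0571429
Lp = 102.3 + 10*log10(0.0571429) = 89.87 dB


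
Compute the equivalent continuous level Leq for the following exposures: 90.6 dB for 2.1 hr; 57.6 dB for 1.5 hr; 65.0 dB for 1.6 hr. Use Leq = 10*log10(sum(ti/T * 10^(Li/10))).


T_total = 2.1 + 1.5 + 1.6 = 5.2 hr
(2.1/5.2) * 10^(90.6/10) = 4.63677e+08
(1.5/5.2) * 10^(57.6/10) = 165992
(1.6/5.2) * 10^(65.0/10) = 973009
Sum = 4.63677e+08 + 165992 + 973009 = 4.64816e+08
Leq = 10*log10(4.64816e+08) = 86.673 dB


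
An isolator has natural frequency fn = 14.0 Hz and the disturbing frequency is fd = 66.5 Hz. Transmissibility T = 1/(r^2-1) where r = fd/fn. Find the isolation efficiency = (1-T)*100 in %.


r = 66.5 / 14.0 = 4.75
r^2 - 1 = 4.75^2 - 1 = 21.5625
T = 1/21.5625 = 0.0463768
Efficiency = (1 - 0.0463768)*100 = 95.362 %


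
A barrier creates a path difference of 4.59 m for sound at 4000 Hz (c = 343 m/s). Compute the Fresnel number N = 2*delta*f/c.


N = 2*delta*f/c = 2*delta/lambda, where lambda = c/f
lambda = 343 / 4000 = 0.08575 m
N = 2 * 4.59 / 0.08575 = 107.06


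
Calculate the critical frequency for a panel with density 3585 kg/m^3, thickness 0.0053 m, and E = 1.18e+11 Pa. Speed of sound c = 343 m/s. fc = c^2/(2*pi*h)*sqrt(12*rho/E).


12*rho/E = 12*3585/1.18e+11 = 3.64576e-07
sqrt(12*rho/E) = sqrt(3.64576e-07) = 0.000603801
c^2/(2*pi*h) = 343^2/(2*pi*0.0053) = 3.53291e+06
fc = 3.53291e+06 * 0.000603801 = 2133.2 Hz


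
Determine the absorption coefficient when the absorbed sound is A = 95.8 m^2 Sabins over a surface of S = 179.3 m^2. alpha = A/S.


Absorption coefficient = absorbed power / incident power
alpha = A / S = 95.8 / 179.3 = 0.5343


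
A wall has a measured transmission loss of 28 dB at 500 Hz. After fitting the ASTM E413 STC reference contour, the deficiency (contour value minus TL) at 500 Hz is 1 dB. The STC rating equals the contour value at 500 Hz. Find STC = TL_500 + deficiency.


By ASTM E413, STC = value of the fitted reference contour at 500 Hz.
Contour value at 500 Hz = TL_500 + deficiency = 28 + 1 = 29
STC = 29


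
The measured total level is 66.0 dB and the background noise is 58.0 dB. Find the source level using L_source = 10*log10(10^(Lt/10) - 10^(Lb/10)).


10^(66.0/10) = 3.98107e+06
10^(58.0/10) = 630957
Difference = 3.98107e+06 - 630957 = 3.35011e+06
L_source = 10*log10(3.35011e+06) = 65.251 dB


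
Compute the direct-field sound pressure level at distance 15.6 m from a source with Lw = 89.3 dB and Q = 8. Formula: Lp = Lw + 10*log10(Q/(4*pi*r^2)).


4*pi*r^2 = 4*pi*15.6^2 = 3058.15 m^2
Q / (4*pi*r^2) = 8 / 3058.15 = 0.00261596
Lp = 89.3 + 10*log10(0.00261596) = 63.476 dB


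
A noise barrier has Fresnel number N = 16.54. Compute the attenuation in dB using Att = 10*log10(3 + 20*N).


3 + 20*N = 3 + 20*16.54 = 333.8
Att = 10*log10(333.8) = 25.235 dB


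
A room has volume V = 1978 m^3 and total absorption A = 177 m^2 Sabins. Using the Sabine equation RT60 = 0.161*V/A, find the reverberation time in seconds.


RT60 = 0.161 * 1978 / 177 = 1.7992 s


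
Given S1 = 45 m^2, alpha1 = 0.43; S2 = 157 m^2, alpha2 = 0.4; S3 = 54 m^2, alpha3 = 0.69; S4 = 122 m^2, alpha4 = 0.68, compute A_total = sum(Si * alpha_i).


45 * 0.43 = 19.35
157 * 0.4 = 62.8
54 * 0.69 = 37.26
122 * 0.68 = 82.96
A_total = 19.35 + 62.8 + 37.26 + 82.96 = 202.37 m^2


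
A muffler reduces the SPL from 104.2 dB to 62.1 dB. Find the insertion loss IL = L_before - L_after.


Insertion loss = SPL without muffler - SPL with muffler
IL = 104.2 - 62.1 = 42.1 dB


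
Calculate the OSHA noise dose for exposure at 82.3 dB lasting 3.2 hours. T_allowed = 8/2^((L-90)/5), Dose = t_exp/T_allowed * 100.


T_allowed = 8 / 2^((82.3 - 90)/5) = 23.2636 hr
Dose = 3.2 / 23.2636 * 100 = 13.755 %


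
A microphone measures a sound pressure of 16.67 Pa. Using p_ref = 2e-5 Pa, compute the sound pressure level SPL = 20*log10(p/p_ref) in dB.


p / p_ref = 16.67 / 2e-5 = 833500
SPL = 20 * log10(833500) = 118.42 dB


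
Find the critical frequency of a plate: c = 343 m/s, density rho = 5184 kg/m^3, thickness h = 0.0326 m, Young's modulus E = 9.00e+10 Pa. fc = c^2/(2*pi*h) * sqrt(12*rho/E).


12*rho/E = 12*5184/9.00e+10 = 6.912e-07
sqrt(12*rho/E) = sqrt(6.912e-07) = 0.000831384
c^2/(2*pi*h) = 343^2/(2*pi*0.0326) = 574369
fc = 574369 * 0.000831384 = 477.52 Hz


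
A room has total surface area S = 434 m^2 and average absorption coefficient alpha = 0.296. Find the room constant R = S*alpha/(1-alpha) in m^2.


R = 434 * 0.296 / (1 - 0.296) = 182.48 m^2


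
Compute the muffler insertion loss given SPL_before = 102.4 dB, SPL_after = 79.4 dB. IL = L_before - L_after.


Insertion loss = SPL without muffler - SPL with muffler
IL = 102.4 - 79.4 = 23 dB
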